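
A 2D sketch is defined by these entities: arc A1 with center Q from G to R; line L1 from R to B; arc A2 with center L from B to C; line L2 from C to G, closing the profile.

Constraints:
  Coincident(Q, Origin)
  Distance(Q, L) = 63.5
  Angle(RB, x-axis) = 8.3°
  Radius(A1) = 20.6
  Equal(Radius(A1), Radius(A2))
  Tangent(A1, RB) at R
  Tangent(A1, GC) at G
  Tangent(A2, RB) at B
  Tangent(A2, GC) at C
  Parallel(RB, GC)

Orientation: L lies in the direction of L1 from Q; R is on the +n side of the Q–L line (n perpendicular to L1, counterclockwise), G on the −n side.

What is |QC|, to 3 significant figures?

66.8

The slot axis is L1's direction at 8.3°, so u = (cos 8.3°, sin 8.3°) = (0.990, 0.144) and n = (−sin 8.3°, cos 8.3°) = (-0.144, 0.990). Q is at the origin and L lies 63.5 along u from Q, so L = 63.5·u = (62.8, 9.17). Tangency of A1 to both parallel lines with radius 20.6 puts R and G at Q ± 20.6·n: R = (-2.97, 20.4), G = (2.97, -20.4). Equal radii place B and C the same way about L: B = L + 20.6·n = (59.9, 29.6), C = L − 20.6·n = (65.8, -11.2). Then |QC| = |C − Q| = 66.8.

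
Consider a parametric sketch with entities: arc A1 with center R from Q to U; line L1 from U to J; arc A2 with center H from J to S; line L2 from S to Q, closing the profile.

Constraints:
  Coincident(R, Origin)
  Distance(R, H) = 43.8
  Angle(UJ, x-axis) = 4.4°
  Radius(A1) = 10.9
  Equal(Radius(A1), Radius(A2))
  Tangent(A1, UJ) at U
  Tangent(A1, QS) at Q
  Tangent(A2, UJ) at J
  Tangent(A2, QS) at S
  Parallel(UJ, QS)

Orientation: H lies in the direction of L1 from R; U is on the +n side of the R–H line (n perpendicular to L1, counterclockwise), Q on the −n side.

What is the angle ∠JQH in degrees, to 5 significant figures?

12.486°

The slot axis is L1's direction at 4.4°, so u = (cos 4.4°, sin 4.4°) = (0.99705, 0.076719) and n = (−sin 4.4°, cos 4.4°) = (-0.076719, 0.99705). R is at the origin and H lies 43.8 along u from R, so H = 43.8·u = (43.671, 3.3603). Tangency of A1 to both parallel lines with radius 10.9 puts U and Q at R ± 10.9·n: U = (-0.83624, 10.868), Q = (0.83624, -10.868). Equal radii place J and S the same way about H: J = H + 10.9·n = (42.835, 14.228), S = H − 10.9·n = (44.507, -7.5076). Then cos ∠JQH = QJ·QH / (|QJ||QH|), giving 12.486°.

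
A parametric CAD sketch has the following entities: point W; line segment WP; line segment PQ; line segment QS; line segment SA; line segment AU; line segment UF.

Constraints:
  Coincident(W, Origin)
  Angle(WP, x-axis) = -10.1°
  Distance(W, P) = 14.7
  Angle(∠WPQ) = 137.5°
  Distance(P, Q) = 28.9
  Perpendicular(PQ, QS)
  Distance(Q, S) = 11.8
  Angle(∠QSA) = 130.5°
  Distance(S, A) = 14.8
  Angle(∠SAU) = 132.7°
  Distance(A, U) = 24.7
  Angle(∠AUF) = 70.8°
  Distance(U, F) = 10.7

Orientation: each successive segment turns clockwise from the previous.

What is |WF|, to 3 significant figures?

8.71

W is at the origin; WP runs at -10.1° with length 14.7, so P = (14.5, -2.58). ∠WPQ = 137.5° gives PQ at -52.6° from the x-axis; with |PQ| = 28.9, Q = (32.0, -25.5). PQ ⟂ QS, so QS runs at -143°; with |QS| = 11.8, S = (22.7, -32.7). ∠QSA = 130.5° gives SA at 168° from the x-axis; with |SA| = 14.8, A = (8.18, -29.6). ∠SAU = 132.7° gives AU at 121° from the x-axis; with |AU| = 24.7, U = (-4.39, -8.34). ∠AUF = 70.8° gives UF at 11.4° from the x-axis; with |UF| = 10.7, F = (6.10, -6.23). Then |WF| = |F − W| = 8.71.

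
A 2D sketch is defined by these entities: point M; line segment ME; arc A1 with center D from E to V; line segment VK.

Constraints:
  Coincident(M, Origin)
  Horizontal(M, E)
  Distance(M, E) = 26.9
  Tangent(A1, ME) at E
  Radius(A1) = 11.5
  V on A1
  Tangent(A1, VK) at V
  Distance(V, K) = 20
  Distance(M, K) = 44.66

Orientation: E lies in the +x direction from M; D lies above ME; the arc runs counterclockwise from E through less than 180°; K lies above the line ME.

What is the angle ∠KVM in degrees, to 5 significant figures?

87.700°

M is at the origin; ME is horizontal with |ME| = 26.9 and E on the +x side, so E = (26.900, 0.0000). A1 meets ME tangentially, so DE is at right angles to ME, so D = E + (0, 11.5) = (26.900, 11.500). Since DV ⟂ VK (tangency), |DK| = √(11.5² + 20.0²) = 23.071 regardless of where V sits on A1. So K lies on both circle(M, 44.66) and circle(D, 23.071); the above-ME intersection is K = (28.328, 34.526). V is the foot of the tangent from K: V = (37.205, 16.605).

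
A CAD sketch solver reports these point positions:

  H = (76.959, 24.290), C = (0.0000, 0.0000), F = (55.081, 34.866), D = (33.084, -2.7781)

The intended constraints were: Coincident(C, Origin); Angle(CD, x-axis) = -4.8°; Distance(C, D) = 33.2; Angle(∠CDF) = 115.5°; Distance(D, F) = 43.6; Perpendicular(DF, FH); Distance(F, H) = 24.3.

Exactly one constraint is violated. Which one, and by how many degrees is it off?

Perpendicular(DF, FH) — off by 4.50°.

C = (0.00, 0.00) ✓; CD at -4.800° ✓; |CD| = 33.20 ✓; ∠CDF = 115.5° ✓; |DF| = 43.60 ✓; ∠(DF, FH) = 85.50° ✗; |FH| = 24.30 ✓.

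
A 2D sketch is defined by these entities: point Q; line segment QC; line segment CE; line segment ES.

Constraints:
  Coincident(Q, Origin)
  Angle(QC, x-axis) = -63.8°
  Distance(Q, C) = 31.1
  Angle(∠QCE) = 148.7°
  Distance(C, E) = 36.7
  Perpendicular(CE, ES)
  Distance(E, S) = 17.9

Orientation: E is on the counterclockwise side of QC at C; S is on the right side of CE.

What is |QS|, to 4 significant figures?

71.86

Q is at the origin; QC runs at -63.8° with length 31.1, so C = 31.1·(cos -63.8°, sin -63.8°) = (13.73, -27.90). ∠QCE = 148.7°, so CE runs at -63.8° + (180° − 148.7°) = -32.50° from the x-axis; with |CE| = 36.7, E = C + 36.7·(cos -32.50°, sin -32.50°) = (44.68, -47.62). CE ⟂ ES; with |ES| = 17.9 on the right of CE, S = E + 17.9·(-0.5373, -0.8434) = (35.07, -62.72). Then |QS| = |S − Q| = 71.86.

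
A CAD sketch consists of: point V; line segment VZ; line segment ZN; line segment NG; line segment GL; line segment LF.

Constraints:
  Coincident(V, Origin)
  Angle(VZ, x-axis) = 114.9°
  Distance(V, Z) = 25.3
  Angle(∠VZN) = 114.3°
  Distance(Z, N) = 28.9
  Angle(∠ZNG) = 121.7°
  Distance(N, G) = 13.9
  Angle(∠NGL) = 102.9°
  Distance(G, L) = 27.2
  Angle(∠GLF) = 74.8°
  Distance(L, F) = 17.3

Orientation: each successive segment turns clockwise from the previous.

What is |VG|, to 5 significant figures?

47.950

∠VZN = 114.3° gives ZN at 49.200° from the x-axis; with |ZN| = 28.9, N = (8.2316, 44.825). ∠ZNG = 121.7° gives NG at -9.1000° from the x-axis; with |NG| = 13.9, G = (21.957, 42.627). Then |VG| = |G − V| = 47.950.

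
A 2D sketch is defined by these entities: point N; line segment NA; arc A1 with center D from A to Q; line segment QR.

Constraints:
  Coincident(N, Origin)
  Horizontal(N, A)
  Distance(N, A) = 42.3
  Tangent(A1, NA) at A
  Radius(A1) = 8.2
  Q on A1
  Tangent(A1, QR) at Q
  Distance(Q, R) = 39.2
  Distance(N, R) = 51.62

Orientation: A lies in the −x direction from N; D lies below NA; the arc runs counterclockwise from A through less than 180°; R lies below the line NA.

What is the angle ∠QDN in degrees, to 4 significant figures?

154.9°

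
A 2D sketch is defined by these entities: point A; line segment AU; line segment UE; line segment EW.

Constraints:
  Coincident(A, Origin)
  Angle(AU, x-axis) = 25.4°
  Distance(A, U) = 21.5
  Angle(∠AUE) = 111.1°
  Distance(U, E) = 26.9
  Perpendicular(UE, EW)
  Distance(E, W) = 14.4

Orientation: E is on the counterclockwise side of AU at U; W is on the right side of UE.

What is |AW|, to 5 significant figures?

48.860

A is at the origin; AU runs at 25.4° with length 21.5, so U = 21.5·(cos 25.4°, sin 25.4°) = (19.422, 9.2221). ∠AUE = 111.1°, so UE runs at 25.4° + (180° − 111.1°) = 94.300° from the x-axis; with |UE| = 26.9, E = U + 26.9·(cos 94.300°, sin 94.300°) = (17.405, 36.046). UE is perpendicular to EW; with |EW| = 14.4 on the right of UE, W = E + 14.4·(0.99719, 0.074979) = (31.764, 37.126). Then |AW| = |W − A| = 48.860.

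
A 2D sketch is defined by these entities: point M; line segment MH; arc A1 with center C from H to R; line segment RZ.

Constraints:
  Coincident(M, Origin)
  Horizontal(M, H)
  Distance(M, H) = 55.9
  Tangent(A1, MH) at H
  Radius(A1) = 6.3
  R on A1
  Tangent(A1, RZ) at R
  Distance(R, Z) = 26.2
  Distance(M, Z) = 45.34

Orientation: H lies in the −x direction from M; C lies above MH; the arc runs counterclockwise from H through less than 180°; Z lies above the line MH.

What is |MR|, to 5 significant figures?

50.550

M is at the origin; M and H share the same y with |MH| = 55.9 and H on the −x side, so H = (-55.900, 0.0000). Tangency of A1 to MH means the radius CH is perpendicular to MH, so C = H + (0, 6.3) = (-55.900, 6.3000). Since CR ⟂ RZ (tangency), |CZ| = √(6.3² + 26.2²) = 26.947 regardless of where R sits on A1. So Z lies on both circle(M, 45.34) and circle(C, 26.947); the above-MH intersection is Z = (-37.291, 25.789). R is the foot of the tangent from Z: R = (-50.453, 3.1352).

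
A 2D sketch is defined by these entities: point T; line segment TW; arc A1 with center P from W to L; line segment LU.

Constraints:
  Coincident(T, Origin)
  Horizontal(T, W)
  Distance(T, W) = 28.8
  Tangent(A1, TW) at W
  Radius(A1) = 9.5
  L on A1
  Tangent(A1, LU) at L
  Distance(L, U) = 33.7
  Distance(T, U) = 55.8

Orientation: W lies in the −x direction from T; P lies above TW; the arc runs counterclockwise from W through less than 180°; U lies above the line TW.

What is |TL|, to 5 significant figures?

24.240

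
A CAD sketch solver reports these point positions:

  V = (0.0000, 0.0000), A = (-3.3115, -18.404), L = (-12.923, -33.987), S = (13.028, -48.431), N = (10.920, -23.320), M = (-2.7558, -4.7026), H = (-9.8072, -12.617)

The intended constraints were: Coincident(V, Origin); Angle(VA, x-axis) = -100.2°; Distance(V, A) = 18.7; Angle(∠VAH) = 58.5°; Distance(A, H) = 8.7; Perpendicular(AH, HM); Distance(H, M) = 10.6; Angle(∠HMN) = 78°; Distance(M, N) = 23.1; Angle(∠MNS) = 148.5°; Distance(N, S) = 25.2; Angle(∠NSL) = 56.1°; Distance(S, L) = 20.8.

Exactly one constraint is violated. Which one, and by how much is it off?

Distance(S, L) = 20.8 — off by 8.90.

V = (0.00, 0.00) ✓; VA at -100.2° ✓; |VA| = 18.70 ✓; ∠VAH = 58.50° ✓; |AH| = 8.700 ✓; ∠(AH, HM) = 90.00° ✓; |HM| = 10.60 ✓; ∠HMN = 78.00° ✓; |MN| = 23.10 ✓; ∠MNS = 148.5° ✓; |NS| = 25.20 ✓; ∠NSL = 56.10° ✓; |SL| = 29.70 ✗.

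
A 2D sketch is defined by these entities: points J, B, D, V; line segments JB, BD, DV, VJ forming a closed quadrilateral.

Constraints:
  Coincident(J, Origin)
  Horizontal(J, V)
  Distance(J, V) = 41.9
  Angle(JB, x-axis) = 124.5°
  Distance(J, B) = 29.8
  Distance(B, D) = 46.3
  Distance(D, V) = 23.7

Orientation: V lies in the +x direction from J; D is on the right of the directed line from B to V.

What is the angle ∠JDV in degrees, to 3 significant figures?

153°

Checks: |JV| = 41.90 ✓; |JB| = 29.80 ✓; |BD| = 46.30 ✓; |DV| = 23.70 ✓.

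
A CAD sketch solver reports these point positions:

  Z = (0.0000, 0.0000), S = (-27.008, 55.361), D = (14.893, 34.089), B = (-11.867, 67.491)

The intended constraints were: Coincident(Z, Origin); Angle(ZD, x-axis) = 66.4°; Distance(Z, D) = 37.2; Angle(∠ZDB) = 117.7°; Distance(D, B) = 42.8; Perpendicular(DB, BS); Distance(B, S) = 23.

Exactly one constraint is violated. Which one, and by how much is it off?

Distance(B, S) = 23 — off by 3.60.

Z = (0.00, 0.00) ✓; ZD at 66.40° ✓; |ZD| = 37.20 ✓; ∠ZDB = 117.7° ✓; |DB| = 42.80 ✓; ∠(DB, BS) = 90.00° ✓; |BS| = 19.40 ✗.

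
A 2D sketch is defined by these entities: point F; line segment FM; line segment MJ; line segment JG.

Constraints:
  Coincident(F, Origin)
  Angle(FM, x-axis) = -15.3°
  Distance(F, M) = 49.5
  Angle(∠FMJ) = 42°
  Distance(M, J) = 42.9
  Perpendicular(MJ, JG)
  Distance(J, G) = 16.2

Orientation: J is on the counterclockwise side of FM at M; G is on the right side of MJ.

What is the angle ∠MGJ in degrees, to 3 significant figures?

69.3°

∠FMJ = 42.0°, so MJ runs at -15.3° + (180° − 42.0°) = 123° from the x-axis; with |MJ| = 42.9, J = M + 42.9·(cos 123°, sin 123°) = (24.6, 23.0). MJ ⟂ JG; with |JG| = 16.2 on the right of MJ, G = J + 16.2·(0.842, 0.540) = (38.2, 31.8). Then cos ∠MGJ = GM·GJ / (|GM||GJ|), giving 69.3°.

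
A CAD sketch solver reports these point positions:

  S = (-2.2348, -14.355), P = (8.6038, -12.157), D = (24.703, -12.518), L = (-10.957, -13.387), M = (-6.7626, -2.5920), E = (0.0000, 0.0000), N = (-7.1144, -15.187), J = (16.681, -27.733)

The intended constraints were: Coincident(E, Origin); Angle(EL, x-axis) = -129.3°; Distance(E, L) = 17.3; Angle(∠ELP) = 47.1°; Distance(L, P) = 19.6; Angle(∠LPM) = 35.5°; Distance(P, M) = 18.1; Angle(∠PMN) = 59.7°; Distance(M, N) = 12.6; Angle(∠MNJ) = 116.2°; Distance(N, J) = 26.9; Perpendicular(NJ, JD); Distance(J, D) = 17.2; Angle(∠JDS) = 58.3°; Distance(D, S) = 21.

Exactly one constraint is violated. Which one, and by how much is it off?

Distance(D, S) = 21 — off by 6.00.

E = (0.00, 0.00) ✓; EL at -129.3° ✓; |EL| = 17.30 ✓; ∠ELP = 47.10° ✓; |LP| = 19.60 ✓; ∠LPM = 35.50° ✓; |PM| = 18.10 ✓; ∠PMN = 59.70° ✓; |MN| = 12.60 ✓; ∠MNJ = 116.2° ✓; |NJ| = 26.90 ✓; ∠(NJ, JD) = 90.00° ✓; |JD| = 17.20 ✓; ∠JDS = 58.30° ✓; |DS| = 27.00 ✗.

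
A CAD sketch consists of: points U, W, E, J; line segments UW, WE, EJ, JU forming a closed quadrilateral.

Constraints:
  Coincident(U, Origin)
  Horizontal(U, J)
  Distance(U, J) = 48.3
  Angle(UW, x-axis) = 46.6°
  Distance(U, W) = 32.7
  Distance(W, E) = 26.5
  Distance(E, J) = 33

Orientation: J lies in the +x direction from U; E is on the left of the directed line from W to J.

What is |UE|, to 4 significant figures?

57.67

Checks: |WE| = 26.50 ✓; |EJ| = 33.00 ✓.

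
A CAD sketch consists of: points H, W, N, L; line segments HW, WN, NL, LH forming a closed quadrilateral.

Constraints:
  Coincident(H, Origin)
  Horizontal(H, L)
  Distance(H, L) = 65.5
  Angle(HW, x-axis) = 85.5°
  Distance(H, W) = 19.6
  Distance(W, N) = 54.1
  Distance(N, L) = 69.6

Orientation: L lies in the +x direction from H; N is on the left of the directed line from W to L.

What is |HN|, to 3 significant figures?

71.3

Checks: |WN| = 54.10 ✓; |NL| = 69.60 ✓.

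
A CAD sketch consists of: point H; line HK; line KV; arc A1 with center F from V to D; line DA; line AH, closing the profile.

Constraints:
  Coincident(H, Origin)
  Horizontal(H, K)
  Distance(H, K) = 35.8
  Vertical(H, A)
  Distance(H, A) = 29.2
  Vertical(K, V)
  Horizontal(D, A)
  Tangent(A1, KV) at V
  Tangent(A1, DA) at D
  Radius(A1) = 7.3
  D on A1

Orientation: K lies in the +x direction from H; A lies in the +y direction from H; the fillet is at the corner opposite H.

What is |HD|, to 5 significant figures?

40.803

H is at the origin; HK is horizontal with |HK| = 35.8 and K on the +x side, so K = (35.800, 0.0000). H and A share the same x with |HA| = 29.2 and A on the +y side, so A = (0.0000, 29.200). The virtual corner opposite H is at (35.800, 29.200). Tangency of A1 to KV means the radius FV is perpendicular to KV and since A1 is tangent to DA there, FD ⟂ DA, with radius 7.3, so the center F sits 7.3 in from both sides at F = (28.500, 21.900). That places the tangent points at V = (35.800, 21.900) on KV and D = (28.500, 29.200) on DA. Then |HD| = |D − H| = 40.803.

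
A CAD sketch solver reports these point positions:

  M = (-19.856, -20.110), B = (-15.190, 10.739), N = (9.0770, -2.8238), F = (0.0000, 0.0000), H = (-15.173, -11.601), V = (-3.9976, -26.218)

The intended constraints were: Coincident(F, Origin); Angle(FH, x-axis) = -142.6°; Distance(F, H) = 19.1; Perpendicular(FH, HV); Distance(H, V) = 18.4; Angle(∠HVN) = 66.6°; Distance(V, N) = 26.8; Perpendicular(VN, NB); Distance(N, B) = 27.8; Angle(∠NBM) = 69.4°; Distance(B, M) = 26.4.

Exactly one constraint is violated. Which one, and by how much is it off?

Distance(B, M) = 26.4 — off by 4.80.

F = (0.00, 0.00) ✓; FH at -142.6° ✓; |FH| = 19.10 ✓; ∠(FH, HV) = 90.00° ✓; |HV| = 18.40 ✓; ∠HVN = 66.60° ✓; |VN| = 26.80 ✓; ∠(VN, NB) = 90.00° ✓; |NB| = 27.80 ✓; ∠NBM = 69.40° ✓; |BM| = 31.20 ✗.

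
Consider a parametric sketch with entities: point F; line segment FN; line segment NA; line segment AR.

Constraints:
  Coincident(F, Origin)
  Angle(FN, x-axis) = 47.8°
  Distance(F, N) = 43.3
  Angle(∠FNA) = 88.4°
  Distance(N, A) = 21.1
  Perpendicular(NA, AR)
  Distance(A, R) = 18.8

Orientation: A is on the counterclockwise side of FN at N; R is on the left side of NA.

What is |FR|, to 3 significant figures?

31.5

∠FNA = 88.4°, so NA runs at 47.8° + (180° − 88.4°) = 139° from the x-axis; with |NA| = 21.1, A = N + 21.1·(cos 139°, sin 139°) = (13.1, 45.8). NA ⟂ AR; with |AR| = 18.8 on the left of NA, R = A + 18.8·(-0.651, -0.759) = (0.830, 31.5). Then |FR| = |R − F| = 31.5.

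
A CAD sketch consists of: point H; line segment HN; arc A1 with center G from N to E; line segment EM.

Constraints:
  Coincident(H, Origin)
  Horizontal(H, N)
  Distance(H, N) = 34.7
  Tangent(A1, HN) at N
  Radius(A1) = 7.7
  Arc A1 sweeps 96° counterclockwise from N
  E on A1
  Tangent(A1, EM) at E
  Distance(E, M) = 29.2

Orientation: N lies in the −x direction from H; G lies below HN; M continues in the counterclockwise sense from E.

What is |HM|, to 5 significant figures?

54.356

On A1, N sits at bearing 90° from G; a 96° counterclockwise sweep puts E at bearing 186°, so E = G + 7.7·(cos 186°, sin 186°) = (-42.358, -8.5049). A1 meets EM tangentially, so GE is at right angles to EM, so EM runs along (−sin 186°, cos 186°); with |EM| = 29.2, M = (-39.306, -37.545). Then |HM| = |M − H| = 54.356.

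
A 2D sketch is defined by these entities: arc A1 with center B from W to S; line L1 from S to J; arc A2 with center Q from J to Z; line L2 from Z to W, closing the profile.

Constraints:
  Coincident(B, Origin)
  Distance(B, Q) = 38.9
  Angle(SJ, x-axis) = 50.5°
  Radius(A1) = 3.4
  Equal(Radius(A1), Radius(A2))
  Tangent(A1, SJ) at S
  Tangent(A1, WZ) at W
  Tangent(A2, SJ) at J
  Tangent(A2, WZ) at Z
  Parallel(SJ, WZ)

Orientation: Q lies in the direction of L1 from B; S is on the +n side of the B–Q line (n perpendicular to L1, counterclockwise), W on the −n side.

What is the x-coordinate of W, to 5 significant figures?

2.6235

B is at the origin and Q lies 38.9 along u from B, so Q = 38.9·u = (24.743, 30.016). Tangency of A1 to both parallel lines with radius 3.4 puts S and W at B ± 3.4·n: S = (-2.6235, 2.1627), W = (2.6235, -2.1627). So W.x = 2.6235.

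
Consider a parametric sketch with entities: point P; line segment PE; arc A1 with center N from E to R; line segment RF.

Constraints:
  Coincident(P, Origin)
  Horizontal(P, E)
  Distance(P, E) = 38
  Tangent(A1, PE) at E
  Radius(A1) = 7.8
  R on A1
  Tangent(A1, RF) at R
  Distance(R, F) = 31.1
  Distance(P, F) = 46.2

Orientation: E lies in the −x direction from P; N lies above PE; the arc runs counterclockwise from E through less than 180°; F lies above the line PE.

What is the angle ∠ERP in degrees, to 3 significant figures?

126°

Checks: |NE| = 7.800 ✓; |NR| = 7.800 ✓; ∠(NR, RF) = 90.00° ✓; |RF| = 31.10 ✓; |PF| = 46.20 ✓.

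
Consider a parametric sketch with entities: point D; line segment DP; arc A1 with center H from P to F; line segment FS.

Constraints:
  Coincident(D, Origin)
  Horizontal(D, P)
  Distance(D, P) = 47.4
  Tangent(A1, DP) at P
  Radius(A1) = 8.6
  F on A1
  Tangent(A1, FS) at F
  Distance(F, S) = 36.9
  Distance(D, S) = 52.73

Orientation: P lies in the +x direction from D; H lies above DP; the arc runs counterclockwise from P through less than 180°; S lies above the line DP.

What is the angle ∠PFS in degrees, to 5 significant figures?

115.55°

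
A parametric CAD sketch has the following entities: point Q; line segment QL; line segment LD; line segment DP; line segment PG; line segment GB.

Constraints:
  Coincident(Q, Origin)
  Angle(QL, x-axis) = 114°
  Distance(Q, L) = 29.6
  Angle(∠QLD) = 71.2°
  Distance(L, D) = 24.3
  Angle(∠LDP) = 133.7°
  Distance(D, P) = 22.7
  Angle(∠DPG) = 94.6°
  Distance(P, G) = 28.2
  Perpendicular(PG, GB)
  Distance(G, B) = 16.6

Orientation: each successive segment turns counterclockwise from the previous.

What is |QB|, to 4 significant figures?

1.748

∠DPG = 94.6° gives PG at -5.500° from the x-axis; with |PG| = 28.2, G = (-2.155, -14.87). The perpendicularity gives GB at right angles to PG, so GB runs at 84.50°; with |GB| = 16.6, B = (-0.5644, 1.654). Then |QB| = |B − Q| = 1.748.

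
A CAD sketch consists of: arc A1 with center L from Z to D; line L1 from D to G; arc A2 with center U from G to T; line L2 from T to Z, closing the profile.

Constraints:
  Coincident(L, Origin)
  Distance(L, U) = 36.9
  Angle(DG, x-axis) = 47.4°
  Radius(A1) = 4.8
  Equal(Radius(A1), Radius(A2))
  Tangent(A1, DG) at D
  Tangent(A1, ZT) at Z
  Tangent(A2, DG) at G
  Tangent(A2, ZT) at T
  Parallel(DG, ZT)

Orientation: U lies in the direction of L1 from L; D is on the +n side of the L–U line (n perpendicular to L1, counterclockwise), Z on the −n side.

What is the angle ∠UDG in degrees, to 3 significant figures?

7.41°

The slot axis is L1's direction at 47.4°, so u = (cos 47.4°, sin 47.4°) = (0.677, 0.736) and n = (−sin 47.4°, cos 47.4°) = (-0.736, 0.677). L is at the origin and U lies 36.9 along u from L, so U = 36.9·u = (25.0, 27.2). Tangency of A1 to both parallel lines with radius 4.8 puts D and Z at L ± 4.8·n: D = (-3.53, 3.25), Z = (3.53, -3.25). Equal radii place G and T the same way about U: G = U + 4.8·n = (21.4, 30.4), T = U − 4.8·n = (28.5, 23.9). Then cos ∠UDG = DU·DG / (|DU||DG|), giving 7.41°.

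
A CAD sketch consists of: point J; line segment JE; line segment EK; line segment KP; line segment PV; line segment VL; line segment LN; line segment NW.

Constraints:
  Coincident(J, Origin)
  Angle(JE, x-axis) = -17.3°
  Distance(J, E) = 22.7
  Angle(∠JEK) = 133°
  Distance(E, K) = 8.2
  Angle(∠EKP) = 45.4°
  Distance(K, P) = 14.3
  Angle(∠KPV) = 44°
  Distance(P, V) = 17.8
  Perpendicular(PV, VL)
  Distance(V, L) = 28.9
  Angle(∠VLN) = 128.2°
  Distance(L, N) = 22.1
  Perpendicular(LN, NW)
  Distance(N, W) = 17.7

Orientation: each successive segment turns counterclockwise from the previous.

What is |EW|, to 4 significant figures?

33.97

∠VLN = 128.2° gives LN at 82.10° from the x-axis; with |LN| = 22.1, N = (52.00, 22.28). LN ⟂ NW, so NW runs at 172.1°; with |NW| = 17.7, W = (34.47, 24.72). Then |EW| = |W − E| = 33.97.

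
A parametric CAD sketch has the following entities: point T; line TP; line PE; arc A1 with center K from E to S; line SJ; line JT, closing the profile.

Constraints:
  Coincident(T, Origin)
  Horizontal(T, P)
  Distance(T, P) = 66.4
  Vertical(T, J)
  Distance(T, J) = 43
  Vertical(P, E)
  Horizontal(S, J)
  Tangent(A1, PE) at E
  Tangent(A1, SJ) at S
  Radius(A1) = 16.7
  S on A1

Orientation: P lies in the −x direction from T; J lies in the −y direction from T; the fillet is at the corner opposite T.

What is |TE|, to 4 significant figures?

71.42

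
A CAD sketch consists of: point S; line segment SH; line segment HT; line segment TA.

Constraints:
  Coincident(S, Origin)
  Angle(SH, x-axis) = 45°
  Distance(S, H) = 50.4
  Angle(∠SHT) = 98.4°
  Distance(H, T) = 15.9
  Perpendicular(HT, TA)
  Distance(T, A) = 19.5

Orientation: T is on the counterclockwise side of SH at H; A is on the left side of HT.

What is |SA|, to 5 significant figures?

38.247

∠SHT = 98.4°, so HT runs at 45.0° + (180° − 98.4°) = 126.60° from the x-axis; with |HT| = 15.9, T = H + 15.9·(cos 126.60°, sin 126.60°) = (26.158, 48.403). The perpendicularity gives TA at right angles to HT; with |TA| = 19.5 on the left of HT, A = T + 19.5·(-0.80282, -0.59622) = (10.503, 36.777). Then |SA| = |A − S| = 38.247.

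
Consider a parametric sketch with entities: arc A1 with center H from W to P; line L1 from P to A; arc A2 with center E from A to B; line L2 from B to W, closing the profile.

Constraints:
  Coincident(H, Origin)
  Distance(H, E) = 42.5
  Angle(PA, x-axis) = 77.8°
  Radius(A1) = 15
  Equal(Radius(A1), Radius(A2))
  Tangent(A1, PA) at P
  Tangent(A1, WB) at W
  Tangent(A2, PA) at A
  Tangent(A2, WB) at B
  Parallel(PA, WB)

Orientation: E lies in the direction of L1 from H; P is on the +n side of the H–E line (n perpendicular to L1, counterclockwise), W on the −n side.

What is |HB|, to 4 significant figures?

45.07

Tangency of A1 to both parallel lines with radius 15.0 puts P and W at H ± 15.0·n: P = (-14.66, 3.170), W = (14.66, -3.170). Equal radii place A and B the same way about E: A = E + 15.0·n = (-5.680, 44.71), B = E − 15.0·n = (23.64, 38.37). Then |HB| = |B − H| = 45.07.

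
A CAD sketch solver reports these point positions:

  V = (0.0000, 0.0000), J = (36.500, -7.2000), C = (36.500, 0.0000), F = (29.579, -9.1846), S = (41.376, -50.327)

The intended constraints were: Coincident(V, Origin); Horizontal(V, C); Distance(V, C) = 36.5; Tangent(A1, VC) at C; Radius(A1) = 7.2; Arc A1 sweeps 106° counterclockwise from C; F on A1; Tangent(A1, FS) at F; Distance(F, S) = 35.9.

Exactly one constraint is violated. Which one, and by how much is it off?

Distance(F, S) = 35.9 — off by 6.90.

V = (0.00, 0.00) ✓; V.y = 0.00, C.y = 0.00 ✓; |VC| = 36.50 ✓; ∠(JC, CV) = 90.00° ✓; |JC| = 7.200 ✓; bearing(J→F) − bearing(J→C) = 106.0° ✓; |JF| = 7.200 ✓; ∠(JF, FS) = 90.00° ✓; |FS| = 42.80 ✗.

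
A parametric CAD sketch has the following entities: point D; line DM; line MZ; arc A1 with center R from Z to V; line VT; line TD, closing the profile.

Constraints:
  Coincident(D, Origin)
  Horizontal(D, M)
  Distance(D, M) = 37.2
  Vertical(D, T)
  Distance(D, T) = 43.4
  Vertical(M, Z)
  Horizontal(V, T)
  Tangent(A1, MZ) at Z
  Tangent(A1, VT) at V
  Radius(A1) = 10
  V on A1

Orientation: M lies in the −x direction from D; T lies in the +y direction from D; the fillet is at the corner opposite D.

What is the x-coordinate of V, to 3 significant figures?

-27.2

D is at the origin; D and M share the same y with |DM| = 37.2 and M on the −x side, so M = (-37.2, 0.00). D and T share the same x with |DT| = 43.4 and T on the +y side, so T = (0.00, 43.4). The virtual corner opposite D is at (-37.2, 43.4). Tangency of A1 to MZ means the radius RZ is perpendicular to MZ and tangency of A1 to VT means the radius RV is perpendicular to VT, with radius 10.0, so the center R sits 10.0 in from both sides at R = (-27.2, 33.4). That places the tangent points at Z = (-37.2, 33.4) on MZ and V = (-27.2, 43.4) on VT. So V.x = -27.2.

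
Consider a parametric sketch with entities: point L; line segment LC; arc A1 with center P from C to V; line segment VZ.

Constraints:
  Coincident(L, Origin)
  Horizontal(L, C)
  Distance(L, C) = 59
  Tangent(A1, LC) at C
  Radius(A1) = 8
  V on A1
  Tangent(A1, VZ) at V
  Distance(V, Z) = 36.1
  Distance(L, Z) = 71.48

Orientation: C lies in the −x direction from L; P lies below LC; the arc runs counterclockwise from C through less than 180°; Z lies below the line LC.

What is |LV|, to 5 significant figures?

67.434

L is at the origin; L and C share the same y with |LC| = 59.0 and C on the −x side, so C = (-59.000, 0.0000). Tangency of A1 to LC means the radius PC is perpendicular to LC, so P = C + (0, -8) = (-59.000, -8.0000). Since PV ⟂ VZ (tangency), |PZ| = √(8.0² + 36.1²) = 36.976 regardless of where V sits on A1. So Z lies on both circle(L, 71.48) and circle(P, 36.976); the below-LC intersection is Z = (-55.678, -44.826). V is the foot of the tangent from Z: V = (-66.623, -10.426).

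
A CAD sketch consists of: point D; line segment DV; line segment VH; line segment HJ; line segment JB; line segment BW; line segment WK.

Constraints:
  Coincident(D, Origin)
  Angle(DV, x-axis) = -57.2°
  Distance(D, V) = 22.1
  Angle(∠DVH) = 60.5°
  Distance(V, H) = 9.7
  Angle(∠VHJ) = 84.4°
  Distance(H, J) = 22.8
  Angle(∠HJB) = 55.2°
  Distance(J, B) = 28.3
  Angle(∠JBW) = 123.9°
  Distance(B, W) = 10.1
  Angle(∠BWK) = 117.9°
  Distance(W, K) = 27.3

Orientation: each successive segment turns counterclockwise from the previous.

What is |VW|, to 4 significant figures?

14.13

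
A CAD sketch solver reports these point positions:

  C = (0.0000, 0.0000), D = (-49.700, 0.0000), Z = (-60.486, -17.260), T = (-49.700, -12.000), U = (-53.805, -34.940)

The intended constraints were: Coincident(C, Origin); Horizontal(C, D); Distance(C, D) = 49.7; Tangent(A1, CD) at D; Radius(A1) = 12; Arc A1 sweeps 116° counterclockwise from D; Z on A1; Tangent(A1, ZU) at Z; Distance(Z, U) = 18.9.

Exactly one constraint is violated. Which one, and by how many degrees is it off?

Tangent(A1, ZU) at Z — off by 5.30°.

C = (0.00, 0.00) ✓; C.y = 0.00, D.y = 0.00 ✓; |CD| = 49.70 ✓; ∠(TD, DC) = 90.00° ✓; |TD| = 12.00 ✓; bearing(T→Z) − bearing(T→D) = 116.0° ✓; |TZ| = 12.00 ✓; ∠(TZ, ZU) = 95.30° ✗; |ZU| = 18.90 ✓.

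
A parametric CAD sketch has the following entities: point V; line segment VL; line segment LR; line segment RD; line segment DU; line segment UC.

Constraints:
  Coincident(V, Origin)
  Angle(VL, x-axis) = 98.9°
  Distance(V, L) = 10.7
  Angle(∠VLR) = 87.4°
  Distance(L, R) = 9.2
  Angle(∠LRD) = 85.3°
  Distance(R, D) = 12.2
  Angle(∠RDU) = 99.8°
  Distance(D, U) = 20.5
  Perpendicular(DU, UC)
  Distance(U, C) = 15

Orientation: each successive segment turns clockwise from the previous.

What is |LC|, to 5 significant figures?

13.586

V is at the origin; VL runs at 98.9° with length 10.7, so L = (-1.6554, 10.571). ∠VLR = 87.4° gives LR at 6.3000° from the x-axis; with |LR| = 9.2, R = (7.4890, 11.581). ∠LRD = 85.3° gives RD at -88.400° from the x-axis; with |RD| = 12.2, D = (7.8297, -0.61452). ∠RDU = 99.8° gives DU at -168.60° from the x-axis; with |DU| = 20.5, U = (-12.266, -4.6665). The perpendicularity gives UC at right angles to DU, so UC runs at 101.40°; with |UC| = 15.0, C = (-15.231, 10.038). Then |LC| = |C − L| = 13.586.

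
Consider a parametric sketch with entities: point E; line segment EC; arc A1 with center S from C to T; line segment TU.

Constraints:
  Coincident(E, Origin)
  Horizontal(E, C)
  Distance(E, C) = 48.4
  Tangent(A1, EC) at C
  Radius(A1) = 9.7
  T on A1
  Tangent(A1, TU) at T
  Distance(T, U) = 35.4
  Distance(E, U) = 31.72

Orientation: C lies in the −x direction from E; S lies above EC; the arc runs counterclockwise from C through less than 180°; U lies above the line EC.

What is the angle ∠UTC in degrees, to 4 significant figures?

158.0°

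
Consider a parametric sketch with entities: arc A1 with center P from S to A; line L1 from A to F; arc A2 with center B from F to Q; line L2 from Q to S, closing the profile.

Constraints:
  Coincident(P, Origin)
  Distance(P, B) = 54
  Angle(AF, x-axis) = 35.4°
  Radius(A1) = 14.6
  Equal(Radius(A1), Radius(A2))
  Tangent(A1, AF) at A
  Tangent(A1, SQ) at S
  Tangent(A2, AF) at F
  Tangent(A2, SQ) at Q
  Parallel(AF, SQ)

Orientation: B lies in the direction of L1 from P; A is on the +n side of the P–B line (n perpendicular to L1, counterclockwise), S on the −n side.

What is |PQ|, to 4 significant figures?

55.94

The slot axis is L1's direction at 35.4°, so u = (cos 35.4°, sin 35.4°) = (0.8151, 0.5793) and n = (−sin 35.4°, cos 35.4°) = (-0.5793, 0.8151). P is at the origin and B lies 54.0 along u from P, so B = 54.0·u = (44.02, 31.28). Tangency of A1 to both parallel lines with radius 14.6 puts A and S at P ± 14.6·n: A = (-8.458, 11.90), S = (8.458, -11.90). Equal radii place F and Q the same way about B: F = B + 14.6·n = (35.56, 43.18), Q = B − 14.6·n = (52.47, 19.38). Then |PQ| = |Q − P| = 55.94.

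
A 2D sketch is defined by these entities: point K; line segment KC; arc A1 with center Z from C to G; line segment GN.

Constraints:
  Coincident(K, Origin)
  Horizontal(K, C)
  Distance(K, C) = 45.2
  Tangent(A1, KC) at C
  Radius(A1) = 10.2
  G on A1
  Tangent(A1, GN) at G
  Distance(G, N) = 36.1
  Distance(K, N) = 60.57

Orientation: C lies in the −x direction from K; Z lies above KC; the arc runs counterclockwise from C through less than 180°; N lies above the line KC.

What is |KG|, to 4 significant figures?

36.75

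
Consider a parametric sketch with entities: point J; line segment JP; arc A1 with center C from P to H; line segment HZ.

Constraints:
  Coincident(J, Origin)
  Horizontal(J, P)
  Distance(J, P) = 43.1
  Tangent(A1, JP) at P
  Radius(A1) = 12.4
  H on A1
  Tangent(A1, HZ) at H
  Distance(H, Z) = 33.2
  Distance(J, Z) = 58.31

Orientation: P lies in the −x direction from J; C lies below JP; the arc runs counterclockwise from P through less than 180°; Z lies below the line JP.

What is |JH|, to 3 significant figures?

56.8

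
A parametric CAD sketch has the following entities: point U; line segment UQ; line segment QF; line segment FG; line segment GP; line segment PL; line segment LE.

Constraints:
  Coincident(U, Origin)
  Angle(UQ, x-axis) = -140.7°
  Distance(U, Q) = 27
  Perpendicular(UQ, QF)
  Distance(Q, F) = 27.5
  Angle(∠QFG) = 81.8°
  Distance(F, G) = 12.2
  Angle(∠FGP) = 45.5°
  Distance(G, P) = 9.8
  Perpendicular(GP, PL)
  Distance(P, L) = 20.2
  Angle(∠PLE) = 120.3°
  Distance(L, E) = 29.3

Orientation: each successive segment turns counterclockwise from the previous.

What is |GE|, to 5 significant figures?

38.262

U is at the origin; UQ runs at -140.7° with length 27.0, so Q = (-20.894, -17.101). UQ ⟂ QF, so QF runs at -50.700°; with |QF| = 27.5, F = (-3.4757, -38.382). ∠QFG = 81.8° gives FG at 47.500° from the x-axis; with |FG| = 12.2, G = (4.7665, -29.387). ∠FGP = 45.5° gives GP at -178.00° from the x-axis; with |GP| = 9.8, P = (-5.0275, -29.729). GP ⟂ PL, so PL runs at -88.000°; with |PL| = 20.2, L = (-4.3226, -49.917). ∠PLE = 120.3° gives LE at -28.300° from the x-axis; with |LE| = 29.3, E = (21.475, -63.808). Then |GE| = |E − G| = 38.262.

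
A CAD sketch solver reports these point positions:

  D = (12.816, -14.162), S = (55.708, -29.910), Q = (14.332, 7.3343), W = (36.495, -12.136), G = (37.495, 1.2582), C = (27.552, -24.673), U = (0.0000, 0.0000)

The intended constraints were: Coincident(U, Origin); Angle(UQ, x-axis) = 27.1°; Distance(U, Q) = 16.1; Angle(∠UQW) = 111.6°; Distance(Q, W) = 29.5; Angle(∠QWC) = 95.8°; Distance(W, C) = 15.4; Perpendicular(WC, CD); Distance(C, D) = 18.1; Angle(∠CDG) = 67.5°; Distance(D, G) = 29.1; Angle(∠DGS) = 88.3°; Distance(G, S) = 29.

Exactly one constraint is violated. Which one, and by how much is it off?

Distance(G, S) = 29 — off by 7.10.

U = (0.00, 0.00) ✓; UQ at 27.10° ✓; |UQ| = 16.10 ✓; ∠UQW = 111.6° ✓; |QW| = 29.50 ✓; ∠QWC = 95.80° ✓; |WC| = 15.40 ✓; ∠(WC, CD) = 90.00° ✓; |CD| = 18.10 ✓; ∠CDG = 67.50° ✓; |DG| = 29.10 ✓; ∠DGS = 88.30° ✓; |GS| = 36.10 ✗.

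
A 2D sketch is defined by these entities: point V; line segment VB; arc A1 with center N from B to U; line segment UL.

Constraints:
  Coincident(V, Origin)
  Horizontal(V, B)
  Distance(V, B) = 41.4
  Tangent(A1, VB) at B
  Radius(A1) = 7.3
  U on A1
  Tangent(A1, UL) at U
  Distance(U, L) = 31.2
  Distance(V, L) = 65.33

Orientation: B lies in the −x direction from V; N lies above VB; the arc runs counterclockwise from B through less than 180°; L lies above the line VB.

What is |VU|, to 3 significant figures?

37.4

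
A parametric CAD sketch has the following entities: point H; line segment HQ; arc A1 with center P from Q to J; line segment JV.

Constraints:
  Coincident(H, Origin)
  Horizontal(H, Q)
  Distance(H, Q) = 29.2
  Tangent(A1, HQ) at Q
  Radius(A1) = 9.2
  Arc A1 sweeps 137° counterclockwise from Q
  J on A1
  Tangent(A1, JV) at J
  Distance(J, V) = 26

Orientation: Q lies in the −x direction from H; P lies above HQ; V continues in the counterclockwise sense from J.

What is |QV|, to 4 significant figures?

35.99

On A1, Q sits at bearing -90° from P; a 137° counterclockwise sweep puts J at bearing 47°, so J = P + 9.2·(cos 47°, sin 47°) = (-22.93, 15.93). The tangent condition forces PJ to be normal to JV, so JV runs along (−sin 47°, cos 47°); with |JV| = 26.0, V = (-41.94, 33.66). Then |QV| = |V − Q| = 35.99.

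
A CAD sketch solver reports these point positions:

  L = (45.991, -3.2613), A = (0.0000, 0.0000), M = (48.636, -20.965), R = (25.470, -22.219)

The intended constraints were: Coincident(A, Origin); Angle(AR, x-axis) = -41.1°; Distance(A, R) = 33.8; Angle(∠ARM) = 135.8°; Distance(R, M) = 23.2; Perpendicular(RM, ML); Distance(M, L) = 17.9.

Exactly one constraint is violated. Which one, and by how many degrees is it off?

Perpendicular(RM, ML) — off by 5.40°.

A = (0.00, 0.00) ✓; AR at -41.10° ✓; |AR| = 33.80 ✓; ∠ARM = 135.8° ✓; |RM| = 23.20 ✓; ∠(RM, ML) = 95.40° ✗; |ML| = 17.90 ✓.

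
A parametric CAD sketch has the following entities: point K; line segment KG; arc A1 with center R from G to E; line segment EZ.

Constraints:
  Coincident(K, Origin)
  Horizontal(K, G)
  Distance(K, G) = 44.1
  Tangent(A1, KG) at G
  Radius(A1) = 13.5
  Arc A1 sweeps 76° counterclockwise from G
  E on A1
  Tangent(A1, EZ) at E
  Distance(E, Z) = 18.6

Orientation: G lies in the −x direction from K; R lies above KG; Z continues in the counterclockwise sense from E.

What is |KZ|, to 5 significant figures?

38.758

K is at the origin; KG is horizontal with |KG| = 44.1 and G on the −x side, so G = (-44.100, 0.0000). Tangency of A1 to KG means the radius RG is perpendicular to KG, so R = G + (0, 13.5) = (-44.100, 13.500). On A1, G sits at bearing -90° from R; a 76° counterclockwise sweep puts E at bearing -14°, so E = R + 13.5·(cos -14°, sin -14°) = (-31.001, 10.234). A1 meets EZ tangentially, so RE is at right angles to EZ, so EZ runs along (−sin -14°, cos -14°); with |EZ| = 18.6, Z = (-26.501, 28.282). Then |KZ| = |Z − K| = 38.758.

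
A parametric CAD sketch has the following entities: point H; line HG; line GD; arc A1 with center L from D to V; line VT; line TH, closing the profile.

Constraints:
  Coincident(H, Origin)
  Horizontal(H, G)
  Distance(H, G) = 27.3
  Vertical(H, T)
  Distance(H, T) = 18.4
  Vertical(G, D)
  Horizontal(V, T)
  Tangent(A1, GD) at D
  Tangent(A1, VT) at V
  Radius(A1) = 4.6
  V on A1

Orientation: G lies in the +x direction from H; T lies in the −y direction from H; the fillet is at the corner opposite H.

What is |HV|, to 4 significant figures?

29.22

H is at the origin; HG is horizontal with |HG| = 27.3 and G on the +x side, so G = (27.30, 0.000). H and T share the same x with |HT| = 18.4 and T on the −y side, so T = (0.000, -18.40). The virtual corner opposite H is at (27.30, -18.40). Since A1 is tangent to GD there, LD ⟂ GD and since A1 is tangent to VT there, LV ⟂ VT, with radius 4.6, so the center L sits 4.6 in from both sides at L = (22.70, -13.80). That places the tangent points at D = (27.30, -13.80) on GD and V = (22.70, -18.40) on VT. Then |HV| = |V − H| = 29.22.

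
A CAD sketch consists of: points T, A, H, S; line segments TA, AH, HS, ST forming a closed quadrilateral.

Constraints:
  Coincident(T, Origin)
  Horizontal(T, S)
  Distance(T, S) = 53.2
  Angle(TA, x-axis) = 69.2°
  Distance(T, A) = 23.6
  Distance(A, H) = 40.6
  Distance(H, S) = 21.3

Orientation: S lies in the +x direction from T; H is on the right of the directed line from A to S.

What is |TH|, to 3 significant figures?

35.3

Checks: T.y = 0.00, S.y = 0.00 ✓; |AH| = 40.60 ✓; |HS| = 21.30 ✓.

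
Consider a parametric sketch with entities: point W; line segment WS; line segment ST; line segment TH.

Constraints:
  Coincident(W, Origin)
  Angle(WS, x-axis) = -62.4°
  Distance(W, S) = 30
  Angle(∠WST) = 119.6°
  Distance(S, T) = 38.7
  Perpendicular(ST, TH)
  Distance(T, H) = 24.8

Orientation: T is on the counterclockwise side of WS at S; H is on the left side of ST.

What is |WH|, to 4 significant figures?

53.53

∠WST = 119.6°, so ST runs at -62.4° + (180° − 119.6°) = -2.000° from the x-axis; with |ST| = 38.7, T = S + 38.7·(cos -2.000°, sin -2.000°) = (52.58, -27.94). The perpendicularity gives TH at right angles to ST; with |TH| = 24.8 on the left of ST, H = T + 24.8·(0.03490, 0.9994) = (53.44, -3.152). Then |WH| = |H − W| = 53.53.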